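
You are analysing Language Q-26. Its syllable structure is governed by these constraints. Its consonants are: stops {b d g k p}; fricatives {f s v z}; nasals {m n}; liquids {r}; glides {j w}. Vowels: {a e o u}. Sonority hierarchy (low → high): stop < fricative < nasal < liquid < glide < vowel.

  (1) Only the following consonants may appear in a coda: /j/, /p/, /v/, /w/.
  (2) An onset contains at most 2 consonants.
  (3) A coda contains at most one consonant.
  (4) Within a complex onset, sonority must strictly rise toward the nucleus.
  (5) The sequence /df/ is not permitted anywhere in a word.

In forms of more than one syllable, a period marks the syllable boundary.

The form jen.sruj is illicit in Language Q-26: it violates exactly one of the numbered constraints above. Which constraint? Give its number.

1

jen.sruj: syllable 1 coda contains /n/, which is not a licensed coda consonant.
This is a violation of constraint 1: "Only the following consonants may appear in a coda: /j/, /p/, /v/, /w/."
The remaining constraints (2, 3, 4, 5) are satisfied.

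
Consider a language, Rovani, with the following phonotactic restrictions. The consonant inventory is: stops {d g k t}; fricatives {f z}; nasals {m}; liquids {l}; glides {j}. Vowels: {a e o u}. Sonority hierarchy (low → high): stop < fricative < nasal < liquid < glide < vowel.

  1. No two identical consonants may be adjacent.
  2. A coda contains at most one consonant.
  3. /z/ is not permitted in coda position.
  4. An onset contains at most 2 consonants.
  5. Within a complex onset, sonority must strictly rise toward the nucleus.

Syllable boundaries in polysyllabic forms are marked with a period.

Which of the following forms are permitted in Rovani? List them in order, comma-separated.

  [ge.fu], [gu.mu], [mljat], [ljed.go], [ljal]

[ge.fu] — σ1 onset /g/, coda /∅/ ok; σ2 onset /f/, coda /∅/ ok → permitted
[gu.mu] — σ1 onset /g/, coda /∅/ ok; σ2 onset /m/, coda /∅/ ok → permitted
[mljat] — violates constraint 4: syllable 1 onset /mlj/ has 3 consonants (> 2) → not permitted
[ljed.go] — σ1 onset /lj/ (4→5 rises), coda /d/ ok; σ2 onset /g/, coda /∅/ ok → permitted
[ljal] — σ1 onset /lj/ (4→5 rises), coda /l/ ok → permitted

[ge.fu], [gu.mu], [ljed.go], [ljal]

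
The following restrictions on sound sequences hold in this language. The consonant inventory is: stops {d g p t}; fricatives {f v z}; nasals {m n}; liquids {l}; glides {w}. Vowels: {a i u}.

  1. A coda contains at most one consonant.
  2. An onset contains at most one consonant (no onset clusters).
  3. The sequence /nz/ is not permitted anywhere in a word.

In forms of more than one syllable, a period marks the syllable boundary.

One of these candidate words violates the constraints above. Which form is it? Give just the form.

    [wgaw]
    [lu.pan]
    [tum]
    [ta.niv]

[wgaw]

[wgaw] — violates constraint 2: syllable 1 onset /wg/ has 2 consonants (> 1) → phonotactically illegal
[lu.pan] — σ1 onset /l/, coda /∅/ ok; σ2 onset /p/, coda /n/ ok → phonotactically legal
[tum] — σ1 onset /t/, coda /m/ ok → phonotactically legal
[ta.niv] — σ1 onset /t/, coda /∅/ ok; σ2 onset /n/, coda /v/ ok → phonotactically legal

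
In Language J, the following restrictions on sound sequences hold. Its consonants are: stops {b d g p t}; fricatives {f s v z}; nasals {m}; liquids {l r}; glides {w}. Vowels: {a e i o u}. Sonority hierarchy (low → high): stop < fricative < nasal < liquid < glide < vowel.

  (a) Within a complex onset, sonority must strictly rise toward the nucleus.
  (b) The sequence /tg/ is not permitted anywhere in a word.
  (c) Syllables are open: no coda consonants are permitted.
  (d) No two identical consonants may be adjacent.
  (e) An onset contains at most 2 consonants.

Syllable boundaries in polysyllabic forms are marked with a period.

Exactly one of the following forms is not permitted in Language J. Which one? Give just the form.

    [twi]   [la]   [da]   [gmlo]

[twi] — σ1 onset /tw/ (1→5 rises), coda /∅/ ok → permitted
[la] — σ1 onset /l/, coda /∅/ ok → permitted
[da] — σ1 onset /d/, coda /∅/ ok → permitted
[gmlo] — violates constraint (e): syllable 1 onset /gml/ has 3 consonants (> 2) → not permitted

[gmlo]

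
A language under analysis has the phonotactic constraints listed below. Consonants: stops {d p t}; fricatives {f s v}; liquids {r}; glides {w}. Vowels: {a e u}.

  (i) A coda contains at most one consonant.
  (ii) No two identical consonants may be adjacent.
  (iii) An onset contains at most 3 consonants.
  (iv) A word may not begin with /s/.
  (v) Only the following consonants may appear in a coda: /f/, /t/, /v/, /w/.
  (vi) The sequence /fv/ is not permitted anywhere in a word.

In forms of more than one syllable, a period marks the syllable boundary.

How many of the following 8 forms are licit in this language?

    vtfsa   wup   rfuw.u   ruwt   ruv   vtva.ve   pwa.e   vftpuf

vtfsa — violates constraint (iii): syllable 1 onset /vtfs/ has 4 consonants (> 3) → illicit
wup — violates constraint (v): syllable 1 coda contains /p/, which is not a licensed coda consonant → illicit
rfuw.u — σ1 onset /rf/ (2C), coda /w/ ok; σ2 onset /∅/, coda /∅/ ok → licit
ruwt — violates constraint (i): syllable 1 coda /wt/ has 2 consonants (> 1) → illicit
ruv — σ1 onset /r/, coda /v/ ok → licit
vtva.ve — σ1 onset /vtv/ (3C), coda /∅/ ok; σ2 onset /v/, coda /∅/ ok → licit
pwa.e — σ1 onset /pw/ (2C), coda /∅/ ok; σ2 onset /∅/, coda /∅/ ok → licit
vftpuf — violates constraint (iii): syllable 1 onset /vftp/ has 4 consonants (> 3) → illicit
Licit: rfuw.u, ruv, vtva.ve, pwa.e → 4.

4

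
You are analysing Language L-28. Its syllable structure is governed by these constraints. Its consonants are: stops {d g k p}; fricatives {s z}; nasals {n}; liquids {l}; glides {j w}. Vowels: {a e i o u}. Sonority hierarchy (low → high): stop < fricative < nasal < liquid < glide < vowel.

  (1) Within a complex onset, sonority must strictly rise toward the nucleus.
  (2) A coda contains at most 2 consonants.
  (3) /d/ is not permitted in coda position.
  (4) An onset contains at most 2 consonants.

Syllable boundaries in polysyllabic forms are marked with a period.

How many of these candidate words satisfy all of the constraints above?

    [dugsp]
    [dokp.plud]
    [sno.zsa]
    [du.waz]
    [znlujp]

1

[dugsp] — violates constraint 2: syllable 1 coda /gsp/ has 3 consonants (> 2) → ill-formed
[dokp.plud] — violates constraint 3: syllable 2 coda contains /d/ → ill-formed
[sno.zsa] — violates constraint 1: syllable 2 onset /zs/: /z/ (fricative, 2) → /s/ (fricative, 2) does not rise → ill-formed
[du.waz] — σ1 onset /d/, coda /∅/ ok; σ2 onset /w/, coda /z/ ok → well-formed
[znlujp] — violates constraint 4: syllable 1 onset /znl/ has 3 consonants (> 2) → ill-formed
Well-formed: [du.waz] → 1.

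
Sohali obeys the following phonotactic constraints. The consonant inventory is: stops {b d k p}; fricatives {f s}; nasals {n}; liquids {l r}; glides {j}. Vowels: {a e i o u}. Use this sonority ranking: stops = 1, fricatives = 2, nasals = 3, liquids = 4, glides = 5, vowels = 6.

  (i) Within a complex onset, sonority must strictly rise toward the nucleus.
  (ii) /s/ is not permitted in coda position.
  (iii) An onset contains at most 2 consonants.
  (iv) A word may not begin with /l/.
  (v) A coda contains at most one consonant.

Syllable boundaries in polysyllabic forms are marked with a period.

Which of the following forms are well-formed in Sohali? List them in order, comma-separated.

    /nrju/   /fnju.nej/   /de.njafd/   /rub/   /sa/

/nrju/ — violates constraint (iii): syllable 1 onset /nrj/ has 3 consonants (> 2) → ill-formed
/fnju.nej/ — violates constraint (iii): syllable 1 onset /fnj/ has 3 consonants (> 2) → ill-formed
/de.njafd/ — violates constraint (v): syllable 2 coda /fd/ has 2 consonants (> 1) → ill-formed
/rub/ — σ1 onset /r/, coda /b/ ok → well-formed
/sa/ — σ1 onset /s/, coda /∅/ ok → well-formed

/rub/, /sa/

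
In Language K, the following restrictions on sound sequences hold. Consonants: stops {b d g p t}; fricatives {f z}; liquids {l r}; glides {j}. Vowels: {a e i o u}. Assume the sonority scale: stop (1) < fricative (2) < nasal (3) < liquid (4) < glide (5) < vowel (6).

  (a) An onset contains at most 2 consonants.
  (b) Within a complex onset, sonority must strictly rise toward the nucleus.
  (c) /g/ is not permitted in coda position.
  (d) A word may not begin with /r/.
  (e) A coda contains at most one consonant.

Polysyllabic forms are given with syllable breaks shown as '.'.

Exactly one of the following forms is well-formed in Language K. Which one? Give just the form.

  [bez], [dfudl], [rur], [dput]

[bez]

[bez] — σ1 onset /b/, coda /z/ ok → well-formed
[dfudl] — violates constraint (e): syllable 1 coda /dl/ has 2 consonants (> 1) → ill-formed
[rur] — violates constraint (d): word begins with /r/ → ill-formed
[dput] — violates constraint (b): syllable 1 onset /dp/: /d/ (stop, 1) → /p/ (stop, 1) does not rise → ill-formed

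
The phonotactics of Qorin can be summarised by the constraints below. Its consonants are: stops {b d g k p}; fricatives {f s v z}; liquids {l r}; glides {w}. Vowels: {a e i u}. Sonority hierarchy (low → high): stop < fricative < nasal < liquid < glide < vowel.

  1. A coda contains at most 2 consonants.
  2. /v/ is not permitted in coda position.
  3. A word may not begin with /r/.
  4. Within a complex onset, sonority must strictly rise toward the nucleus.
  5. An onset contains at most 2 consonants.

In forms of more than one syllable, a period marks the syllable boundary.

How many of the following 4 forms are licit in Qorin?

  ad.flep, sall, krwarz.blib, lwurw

3

ad.flep — σ1 onset /∅/, coda /d/ ok; σ2 onset /fl/ (2→4 rises), coda /p/ ok → licit
sall — σ1 onset /s/, coda /ll/ (2C) ok → licit
krwarz.blib — violates constraint 5: syllable 1 onset /krw/ has 3 consonants (> 2) → illicit
lwurw — σ1 onset /lw/ (4→5 rises), coda /rw/ (2C) ok → licit
Licit: ad.flep, sall, lwurw → 3.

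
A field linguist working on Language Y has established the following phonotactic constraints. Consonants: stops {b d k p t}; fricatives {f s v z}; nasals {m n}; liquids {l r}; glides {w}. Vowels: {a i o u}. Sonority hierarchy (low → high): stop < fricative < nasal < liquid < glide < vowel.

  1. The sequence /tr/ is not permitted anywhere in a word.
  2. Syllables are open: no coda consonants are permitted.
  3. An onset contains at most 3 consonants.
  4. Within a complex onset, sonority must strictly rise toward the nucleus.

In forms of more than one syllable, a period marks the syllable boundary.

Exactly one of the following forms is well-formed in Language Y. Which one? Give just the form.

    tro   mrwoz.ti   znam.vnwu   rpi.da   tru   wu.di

tro — violates constraint 1: contains banned sequence /tr/ → ill-formed
mrwoz.ti — violates constraint 2: syllable 1 coda /z/ has 1 consonant (> 0) → ill-formed
znam.vnwu — violates constraint 2: syllable 1 coda /m/ has 1 consonant (> 0) → ill-formed
rpi.da — violates constraint 4: syllable 1 onset /rp/: /r/ (liquid, 4) → /p/ (stop, 1) does not rise → ill-formed
tru — violates constraint 1: contains banned sequence /tr/ → ill-formed
wu.di — σ1 onset /w/, coda /∅/ ok; σ2 onset /d/, coda /∅/ ok → well-formed

wu.di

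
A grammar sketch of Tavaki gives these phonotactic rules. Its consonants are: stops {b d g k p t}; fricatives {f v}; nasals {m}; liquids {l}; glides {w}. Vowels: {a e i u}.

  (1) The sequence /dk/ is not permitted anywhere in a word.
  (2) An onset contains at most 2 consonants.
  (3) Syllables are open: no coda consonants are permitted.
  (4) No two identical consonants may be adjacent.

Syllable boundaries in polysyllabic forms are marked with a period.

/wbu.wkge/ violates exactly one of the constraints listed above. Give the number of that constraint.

2

/wbu.wkge/: syllable 2 onset /wkg/ has 3 consonants (> 2).
This is a violation of constraint 2: "An onset contains at most 2 consonants."
The remaining constraints (1, 3, 4) are satisfied.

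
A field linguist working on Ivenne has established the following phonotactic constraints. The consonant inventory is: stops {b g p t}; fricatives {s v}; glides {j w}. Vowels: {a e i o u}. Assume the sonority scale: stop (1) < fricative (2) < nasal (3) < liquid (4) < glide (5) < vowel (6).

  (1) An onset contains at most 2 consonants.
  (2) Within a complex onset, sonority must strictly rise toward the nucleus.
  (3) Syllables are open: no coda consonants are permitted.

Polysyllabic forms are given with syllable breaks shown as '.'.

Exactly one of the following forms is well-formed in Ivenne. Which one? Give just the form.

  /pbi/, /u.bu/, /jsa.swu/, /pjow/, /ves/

/pbi/ — violates constraint 2: syllable 1 onset /pb/: /p/ (stop, 1) → /b/ (stop, 1) does not rise → ill-formed
/u.bu/ — σ1 onset /∅/, coda /∅/ ok; σ2 onset /b/, coda /∅/ ok → well-formed
/jsa.swu/ — violates constraint 2: syllable 1 onset /js/: /j/ (glide, 5) → /s/ (fricative, 2) does not rise → ill-formed
/pjow/ — violates constraint 3: syllable 1 coda /w/ has 1 consonant (> 0) → ill-formed
/ves/ — violates constraint 3: syllable 1 coda /s/ has 1 consonant (> 0) → ill-formed

/u.bu/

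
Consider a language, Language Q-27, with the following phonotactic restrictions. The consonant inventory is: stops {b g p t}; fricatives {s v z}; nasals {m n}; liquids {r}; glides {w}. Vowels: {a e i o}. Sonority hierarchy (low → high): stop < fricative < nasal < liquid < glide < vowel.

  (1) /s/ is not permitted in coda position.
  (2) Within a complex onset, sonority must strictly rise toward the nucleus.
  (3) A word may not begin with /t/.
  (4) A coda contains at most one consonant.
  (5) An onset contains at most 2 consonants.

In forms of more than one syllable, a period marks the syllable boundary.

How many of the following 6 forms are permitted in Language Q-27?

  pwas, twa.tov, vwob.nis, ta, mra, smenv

1

pwas — violates constraint 1: syllable 1 coda contains /s/ → not permitted
twa.tov — violates constraint 3: word begins with /t/ → not permitted
vwob.nis — violates constraint 1: syllable 2 coda contains /s/ → not permitted
ta — violates constraint 3: word begins with /t/ → not permitted
mra — σ1 onset /mr/ (3→4 rises), coda /∅/ ok → permitted
smenv — violates constraint 4: syllable 1 coda /nv/ has 2 consonants (> 1) → not permitted
Permitted: mra → 1.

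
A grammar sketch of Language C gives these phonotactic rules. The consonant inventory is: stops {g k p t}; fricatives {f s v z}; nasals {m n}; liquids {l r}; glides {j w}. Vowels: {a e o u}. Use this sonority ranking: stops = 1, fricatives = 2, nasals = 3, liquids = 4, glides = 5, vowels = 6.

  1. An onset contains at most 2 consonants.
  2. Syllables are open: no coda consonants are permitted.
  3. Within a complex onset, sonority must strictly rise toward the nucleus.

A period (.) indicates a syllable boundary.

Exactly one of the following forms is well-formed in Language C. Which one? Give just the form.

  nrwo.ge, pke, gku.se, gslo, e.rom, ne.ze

nrwo.ge — violates constraint 1: syllable 1 onset /nrw/ has 3 consonants (> 2) → ill-formed
pke — violates constraint 3: syllable 1 onset /pk/: /p/ (stop, 1) → /k/ (stop, 1) does not rise → ill-formed
gku.se — violates constraint 3: syllable 1 onset /gk/: /g/ (stop, 1) → /k/ (stop, 1) does not rise → ill-formed
gslo — violates constraint 1: syllable 1 onset /gsl/ has 3 consonants (> 2) → ill-formed
e.rom — violates constraint 2: syllable 2 coda /m/ has 1 consonant (> 0) → ill-formed
ne.ze — σ1 onset /n/, coda /∅/ ok; σ2 onset /z/, coda /∅/ ok → well-formed

ne.ze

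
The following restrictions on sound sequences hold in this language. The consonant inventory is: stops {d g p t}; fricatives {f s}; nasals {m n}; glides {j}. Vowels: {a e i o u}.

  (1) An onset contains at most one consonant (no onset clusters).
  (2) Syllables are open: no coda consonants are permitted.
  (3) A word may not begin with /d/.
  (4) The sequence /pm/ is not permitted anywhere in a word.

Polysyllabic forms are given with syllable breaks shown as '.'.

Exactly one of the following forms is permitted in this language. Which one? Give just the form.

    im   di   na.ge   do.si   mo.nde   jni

na.ge

im — violates constraint 2: syllable 1 coda /m/ has 1 consonant (> 0) → not permitted
di — violates constraint 3: word begins with /d/ → not permitted
na.ge — σ1 onset /n/, coda /∅/ ok; σ2 onset /g/, coda /∅/ ok → permitted
do.si — violates constraint 3: word begins with /d/ → not permitted
mo.nde — violates constraint 1: syllable 2 onset /nd/ has 2 consonants (> 1) → not permitted
jni — violates constraint 1: syllable 1 onset /jn/ has 2 consonants (> 1) → not permitted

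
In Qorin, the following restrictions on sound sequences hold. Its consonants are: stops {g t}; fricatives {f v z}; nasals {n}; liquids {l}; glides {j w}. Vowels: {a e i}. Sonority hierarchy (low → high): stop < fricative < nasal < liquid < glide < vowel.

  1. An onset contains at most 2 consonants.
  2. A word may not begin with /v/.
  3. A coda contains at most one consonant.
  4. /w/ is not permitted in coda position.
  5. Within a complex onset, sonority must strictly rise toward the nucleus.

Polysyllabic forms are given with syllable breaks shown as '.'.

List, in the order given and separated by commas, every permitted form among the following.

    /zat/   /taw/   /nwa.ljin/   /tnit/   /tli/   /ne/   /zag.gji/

/zat/ — σ1 onset /z/, coda /t/ ok → permitted
/taw/ — violates constraint 4: syllable 1 coda contains /w/ → not permitted
/nwa.ljin/ — σ1 onset /nw/ (3→5 rises), coda /∅/ ok; σ2 onset /lj/ (4→5 rises), coda /n/ ok → permitted
/tnit/ — σ1 onset /tn/ (1→3 rises), coda /t/ ok → permitted
/tli/ — σ1 onset /tl/ (1→4 rises), coda /∅/ ok → permitted
/ne/ — σ1 onset /n/, coda /∅/ ok → permitted
/zag.gji/ — σ1 onset /z/, coda /g/ ok; σ2 onset /gj/ (1→5 rises), coda /∅/ ok → permitted

/zat/, /nwa.ljin/, /tnit/, /tli/, /ne/, /zag.gji/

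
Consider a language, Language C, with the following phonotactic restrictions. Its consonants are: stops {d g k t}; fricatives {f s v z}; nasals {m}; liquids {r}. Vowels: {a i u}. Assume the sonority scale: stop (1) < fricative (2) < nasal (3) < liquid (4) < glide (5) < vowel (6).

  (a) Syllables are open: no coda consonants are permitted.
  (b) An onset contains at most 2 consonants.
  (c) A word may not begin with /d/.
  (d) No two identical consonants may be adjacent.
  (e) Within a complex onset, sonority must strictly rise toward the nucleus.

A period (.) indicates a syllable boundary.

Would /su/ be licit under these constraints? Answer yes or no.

/su/ — σ1 onset /s/, coda /∅/ ok → licit

yes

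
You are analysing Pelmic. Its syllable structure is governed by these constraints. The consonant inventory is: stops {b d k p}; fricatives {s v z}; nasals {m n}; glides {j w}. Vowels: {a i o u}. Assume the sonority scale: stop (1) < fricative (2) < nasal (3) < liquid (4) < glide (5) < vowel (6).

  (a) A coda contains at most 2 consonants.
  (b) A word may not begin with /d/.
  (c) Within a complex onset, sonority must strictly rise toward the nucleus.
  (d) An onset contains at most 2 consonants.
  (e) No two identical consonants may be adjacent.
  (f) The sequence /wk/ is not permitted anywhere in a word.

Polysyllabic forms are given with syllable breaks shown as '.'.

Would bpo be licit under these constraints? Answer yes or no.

no

bpo — violates constraint (c): syllable 1 onset /bp/: /b/ (stop, 1) → /p/ (stop, 1) does not rise → illicit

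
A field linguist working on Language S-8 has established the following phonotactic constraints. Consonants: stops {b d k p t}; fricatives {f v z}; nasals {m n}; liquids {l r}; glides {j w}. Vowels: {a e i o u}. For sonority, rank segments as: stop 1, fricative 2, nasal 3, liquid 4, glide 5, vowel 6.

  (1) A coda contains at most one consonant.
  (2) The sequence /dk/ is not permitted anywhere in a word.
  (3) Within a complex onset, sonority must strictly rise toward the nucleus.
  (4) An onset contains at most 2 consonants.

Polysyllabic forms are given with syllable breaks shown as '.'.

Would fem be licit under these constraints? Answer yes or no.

yes

fem — σ1 onset /f/, coda /m/ ok → licit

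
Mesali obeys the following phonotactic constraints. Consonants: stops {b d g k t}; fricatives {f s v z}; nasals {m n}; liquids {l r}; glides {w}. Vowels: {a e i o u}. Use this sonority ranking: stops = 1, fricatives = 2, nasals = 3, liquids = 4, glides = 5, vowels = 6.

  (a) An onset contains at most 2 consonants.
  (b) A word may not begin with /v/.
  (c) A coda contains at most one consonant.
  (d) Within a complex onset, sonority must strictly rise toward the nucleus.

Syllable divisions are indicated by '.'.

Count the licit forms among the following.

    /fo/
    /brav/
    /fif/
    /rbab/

3

/fo/ — σ1 onset /f/, coda /∅/ ok → licit
/brav/ — σ1 onset /br/ (1→4 rises), coda /v/ ok → licit
/fif/ — σ1 onset /f/, coda /f/ ok → licit
/rbab/ — violates constraint (d): syllable 1 onset /rb/: /r/ (liquid, 4) → /b/ (stop, 1) does not rise → illicit
Licit: /fo/, /brav/, /fif/ → 3.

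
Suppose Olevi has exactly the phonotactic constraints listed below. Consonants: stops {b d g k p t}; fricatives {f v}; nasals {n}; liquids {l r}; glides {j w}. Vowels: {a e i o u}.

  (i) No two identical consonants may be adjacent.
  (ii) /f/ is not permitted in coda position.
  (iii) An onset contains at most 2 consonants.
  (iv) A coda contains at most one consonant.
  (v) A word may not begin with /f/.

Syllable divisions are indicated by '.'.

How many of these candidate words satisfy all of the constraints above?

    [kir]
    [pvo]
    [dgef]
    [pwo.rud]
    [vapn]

[kir] — σ1 onset /k/, coda /r/ ok → permitted
[pvo] — σ1 onset /pv/ (2C), coda /∅/ ok → permitted
[dgef] — violates constraint (ii): syllable 1 coda contains /f/ → not permitted
[pwo.rud] — σ1 onset /pw/ (2C), coda /∅/ ok; σ2 onset /r/, coda /d/ ok → permitted
[vapn] — violates constraint (iv): syllable 1 coda /pn/ has 2 consonants (> 1) → not permitted
Permitted: [kir], [pvo], [pwo.rud] → 3.

3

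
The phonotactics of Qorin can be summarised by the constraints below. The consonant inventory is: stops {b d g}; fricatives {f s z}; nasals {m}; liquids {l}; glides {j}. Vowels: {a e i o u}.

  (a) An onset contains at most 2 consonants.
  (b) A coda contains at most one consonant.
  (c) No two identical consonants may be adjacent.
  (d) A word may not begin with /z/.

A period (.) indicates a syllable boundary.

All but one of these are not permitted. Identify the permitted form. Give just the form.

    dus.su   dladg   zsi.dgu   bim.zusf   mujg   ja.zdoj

ja.zdoj

dus.su — violates constraint (c): adjacent identical consonants /ss/ → not permitted
dladg — violates constraint (b): syllable 1 coda /dg/ has 2 consonants (> 1) → not permitted
zsi.dgu — violates constraint (d): word begins with /z/ → not permitted
bim.zusf — violates constraint (b): syllable 2 coda /sf/ has 2 consonants (> 1) → not permitted
mujg — violates constraint (b): syllable 1 coda /jg/ has 2 consonants (> 1) → not permitted
ja.zdoj — σ1 onset /j/, coda /∅/ ok; σ2 onset /zd/ (2C), coda /j/ ok → permitted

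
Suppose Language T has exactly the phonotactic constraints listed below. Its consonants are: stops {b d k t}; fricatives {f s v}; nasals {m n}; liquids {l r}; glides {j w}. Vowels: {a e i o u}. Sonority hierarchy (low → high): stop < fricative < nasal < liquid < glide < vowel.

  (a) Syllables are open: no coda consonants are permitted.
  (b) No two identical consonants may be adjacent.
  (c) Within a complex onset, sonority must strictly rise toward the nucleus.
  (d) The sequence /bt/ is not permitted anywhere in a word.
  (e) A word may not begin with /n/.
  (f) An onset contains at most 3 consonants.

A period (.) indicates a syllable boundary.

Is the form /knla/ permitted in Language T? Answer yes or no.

yes

/knla/ — σ1 onset /knl/ (1→3→4 rises), coda /∅/ ok → permitted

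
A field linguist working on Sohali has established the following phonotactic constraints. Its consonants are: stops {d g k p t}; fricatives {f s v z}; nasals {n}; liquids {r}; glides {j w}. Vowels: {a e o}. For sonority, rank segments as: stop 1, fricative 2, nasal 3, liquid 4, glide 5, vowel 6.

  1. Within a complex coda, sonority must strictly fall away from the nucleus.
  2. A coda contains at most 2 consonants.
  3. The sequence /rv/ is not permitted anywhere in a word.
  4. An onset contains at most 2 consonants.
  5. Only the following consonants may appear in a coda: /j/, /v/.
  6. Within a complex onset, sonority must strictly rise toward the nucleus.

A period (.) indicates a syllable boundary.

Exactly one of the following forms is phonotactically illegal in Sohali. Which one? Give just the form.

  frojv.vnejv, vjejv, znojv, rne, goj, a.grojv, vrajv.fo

frojv.vnejv — σ1 onset /fr/ (2→4 rises), coda /jv/ (5→2 falls) ok; σ2 onset /vn/ (2→3 rises), coda /jv/ (5→2 falls) ok → phonotactically legal
vjejv — σ1 onset /vj/ (2→5 rises), coda /jv/ (5→2 falls) ok → phonotactically legal
znojv — σ1 onset /zn/ (2→3 rises), coda /jv/ (5→2 falls) ok → phonotactically legal
rne — violates constraint 6: syllable 1 onset /rn/: /r/ (liquid, 4) → /n/ (nasal, 3) does not rise → phonotactically illegal
goj — σ1 onset /g/, coda /j/ ok → phonotactically legal
a.grojv — σ1 onset /∅/, coda /∅/ ok; σ2 onset /gr/ (1→4 rises), coda /jv/ (5→2 falls) ok → phonotactically legal
vrajv.fo — σ1 onset /vr/ (2→4 rises), coda /jv/ (5→2 falls) ok; σ2 onset /f/, coda /∅/ ok → phonotactically legal

rne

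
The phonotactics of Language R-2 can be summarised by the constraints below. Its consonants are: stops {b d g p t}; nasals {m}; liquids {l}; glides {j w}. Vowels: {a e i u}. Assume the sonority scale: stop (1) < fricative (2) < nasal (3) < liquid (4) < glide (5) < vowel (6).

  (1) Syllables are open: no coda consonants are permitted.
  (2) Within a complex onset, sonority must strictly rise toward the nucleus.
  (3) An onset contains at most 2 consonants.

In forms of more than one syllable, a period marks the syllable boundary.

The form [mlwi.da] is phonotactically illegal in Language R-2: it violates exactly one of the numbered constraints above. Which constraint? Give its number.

[mlwi.da]: syllable 1 onset /mlw/ has 3 consonants (> 2).
This is a violation of constraint 3: "An onset contains at most 2 consonants."
The remaining constraints (1, 2) are satisfied.

3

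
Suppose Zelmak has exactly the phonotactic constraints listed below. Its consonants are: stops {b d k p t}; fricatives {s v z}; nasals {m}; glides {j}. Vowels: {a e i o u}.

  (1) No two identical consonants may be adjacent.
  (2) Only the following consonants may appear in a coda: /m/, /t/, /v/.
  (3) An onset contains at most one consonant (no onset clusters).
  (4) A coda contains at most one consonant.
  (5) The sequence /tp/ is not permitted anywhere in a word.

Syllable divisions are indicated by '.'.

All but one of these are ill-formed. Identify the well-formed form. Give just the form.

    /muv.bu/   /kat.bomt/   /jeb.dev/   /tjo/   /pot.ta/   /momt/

/muv.bu/ — σ1 onset /m/, coda /v/ ok; σ2 onset /b/, coda /∅/ ok → well-formed
/kat.bomt/ — violates constraint 4: syllable 2 coda /mt/ has 2 consonants (> 1) → ill-formed
/jeb.dev/ — violates constraint 2: syllable 1 coda contains /b/, which is not a licensed coda consonant → ill-formed
/tjo/ — violates constraint 3: syllable 1 onset /tj/ has 2 consonants (> 1) → ill-formed
/pot.ta/ — violates constraint 1: adjacent identical consonants /tt/ → ill-formed
/momt/ — violates constraint 4: syllable 1 coda /mt/ has 2 consonants (> 1) → ill-formed

/muv.bu/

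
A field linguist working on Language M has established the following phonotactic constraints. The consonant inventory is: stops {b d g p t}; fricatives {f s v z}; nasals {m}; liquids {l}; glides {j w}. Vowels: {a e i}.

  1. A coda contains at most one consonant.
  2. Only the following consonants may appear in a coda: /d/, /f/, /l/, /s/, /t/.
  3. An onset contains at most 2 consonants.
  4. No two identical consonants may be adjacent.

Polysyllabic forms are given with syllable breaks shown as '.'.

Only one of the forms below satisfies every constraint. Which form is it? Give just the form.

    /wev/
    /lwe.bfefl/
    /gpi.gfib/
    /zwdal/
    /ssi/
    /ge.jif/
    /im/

/wev/ — violates constraint 2: syllable 1 coda contains /v/, which is not a licensed coda consonant → not permitted
/lwe.bfefl/ — violates constraint 1: syllable 2 coda /fl/ has 2 consonants (> 1) → not permitted
/gpi.gfib/ — violates constraint 2: syllable 2 coda contains /b/, which is not a licensed coda consonant → not permitted
/zwdal/ — violates constraint 3: syllable 1 onset /zwd/ has 3 consonants (> 2) → not permitted
/ssi/ — violates constraint 4: adjacent identical consonants /ss/ → not permitted
/ge.jif/ — σ1 onset /g/, coda /∅/ ok; σ2 onset /j/, coda /f/ ok → permitted
/im/ — violates constraint 2: syllable 1 coda contains /m/, which is not a licensed coda consonant → not permitted

/ge.jif/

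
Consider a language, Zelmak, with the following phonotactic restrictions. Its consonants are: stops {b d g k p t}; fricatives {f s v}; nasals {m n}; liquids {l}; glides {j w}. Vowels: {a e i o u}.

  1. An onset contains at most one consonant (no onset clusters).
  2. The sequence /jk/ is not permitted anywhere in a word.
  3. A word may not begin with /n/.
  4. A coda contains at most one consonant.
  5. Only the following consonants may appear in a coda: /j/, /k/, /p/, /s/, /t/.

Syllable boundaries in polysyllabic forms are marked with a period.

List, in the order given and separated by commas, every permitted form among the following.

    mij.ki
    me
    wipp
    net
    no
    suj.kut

mij.ki — violates constraint 2: contains banned sequence /jk/ → not permitted
me — σ1 onset /m/, coda /∅/ ok → permitted
wipp — violates constraint 4: syllable 1 coda /pp/ has 2 consonants (> 1) → not permitted
net — violates constraint 3: word begins with /n/ → not permitted
no — violates constraint 3: word begins with /n/ → not permitted
suj.kut — violates constraint 2: contains banned sequence /jk/ → not permitted

me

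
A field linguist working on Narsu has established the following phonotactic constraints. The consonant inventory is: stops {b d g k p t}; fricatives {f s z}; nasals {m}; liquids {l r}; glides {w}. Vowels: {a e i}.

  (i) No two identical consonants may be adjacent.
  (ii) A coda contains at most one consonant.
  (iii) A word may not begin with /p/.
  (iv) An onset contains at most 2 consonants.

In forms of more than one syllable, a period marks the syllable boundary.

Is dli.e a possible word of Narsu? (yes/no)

yes

dli.e — σ1 onset /dl/ (2C), coda /∅/ ok; σ2 onset /∅/, coda /∅/ ok → well-formed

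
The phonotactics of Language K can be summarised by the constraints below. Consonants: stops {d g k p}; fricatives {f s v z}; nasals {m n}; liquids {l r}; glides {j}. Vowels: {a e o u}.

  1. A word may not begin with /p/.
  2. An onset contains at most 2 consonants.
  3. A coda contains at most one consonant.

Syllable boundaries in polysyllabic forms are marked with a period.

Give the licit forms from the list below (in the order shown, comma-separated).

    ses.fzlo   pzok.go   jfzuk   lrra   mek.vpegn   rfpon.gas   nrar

nrar

ses.fzlo — violates constraint 2: syllable 2 onset /fzl/ has 3 consonants (> 2) → illicit
pzok.go — violates constraint 1: word begins with /p/ → illicit
jfzuk — violates constraint 2: syllable 1 onset /jfz/ has 3 consonants (> 2) → illicit
lrra — violates constraint 2: syllable 1 onset /lrr/ has 3 consonants (> 2) → illicit
mek.vpegn — violates constraint 3: syllable 2 coda /gn/ has 2 consonants (> 1) → illicit
rfpon.gas — violates constraint 2: syllable 1 onset /rfp/ has 3 consonants (> 2) → illicit
nrar — σ1 onset /nr/ (2C), coda /r/ ok → licit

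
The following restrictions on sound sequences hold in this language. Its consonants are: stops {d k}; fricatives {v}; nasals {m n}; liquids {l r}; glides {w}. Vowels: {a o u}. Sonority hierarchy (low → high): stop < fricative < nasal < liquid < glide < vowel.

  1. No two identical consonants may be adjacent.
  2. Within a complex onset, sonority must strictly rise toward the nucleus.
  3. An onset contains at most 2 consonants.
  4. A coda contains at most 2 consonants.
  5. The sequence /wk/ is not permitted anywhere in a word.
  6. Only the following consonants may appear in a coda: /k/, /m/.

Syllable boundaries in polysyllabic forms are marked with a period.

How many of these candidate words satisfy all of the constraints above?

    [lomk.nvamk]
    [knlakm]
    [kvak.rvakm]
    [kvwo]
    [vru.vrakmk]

[lomk.nvamk] — violates constraint 2: syllable 2 onset /nv/: /n/ (nasal, 3) → /v/ (fricative, 2) does not rise → illicit
[knlakm] — violates constraint 3: syllable 1 onset /knl/ has 3 consonants (> 2) → illicit
[kvak.rvakm] — violates constraint 2: syllable 2 onset /rv/: /r/ (liquid, 4) → /v/ (fricative, 2) does not rise → illicit
[kvwo] — violates constraint 3: syllable 1 onset /kvw/ has 3 consonants (> 2) → illicit
[vru.vrakmk] — violates constraint 4: syllable 2 coda /kmk/ has 3 consonants (> 2) → illicit
No form is licit → 0.

0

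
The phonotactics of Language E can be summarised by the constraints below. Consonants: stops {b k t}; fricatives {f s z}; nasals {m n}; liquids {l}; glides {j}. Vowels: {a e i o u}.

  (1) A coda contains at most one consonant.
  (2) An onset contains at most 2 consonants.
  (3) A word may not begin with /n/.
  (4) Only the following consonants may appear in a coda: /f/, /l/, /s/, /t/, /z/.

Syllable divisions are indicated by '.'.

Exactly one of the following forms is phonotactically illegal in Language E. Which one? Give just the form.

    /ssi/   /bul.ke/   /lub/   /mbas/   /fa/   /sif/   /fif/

/ssi/ — σ1 onset /ss/ (2C), coda /∅/ ok → phonotactically legal
/bul.ke/ — σ1 onset /b/, coda /l/ ok; σ2 onset /k/, coda /∅/ ok → phonotactically legal
/lub/ — violates constraint 4: syllable 1 coda contains /b/, which is not a licensed coda consonant → phonotactically illegal
/mbas/ — σ1 onset /mb/ (2C), coda /s/ ok → phonotactically legal
/fa/ — σ1 onset /f/, coda /∅/ ok → phonotactically legal
/sif/ — σ1 onset /s/, coda /f/ ok → phonotactically legal
/fif/ — σ1 onset /f/, coda /f/ ok → phonotactically legal

/lub/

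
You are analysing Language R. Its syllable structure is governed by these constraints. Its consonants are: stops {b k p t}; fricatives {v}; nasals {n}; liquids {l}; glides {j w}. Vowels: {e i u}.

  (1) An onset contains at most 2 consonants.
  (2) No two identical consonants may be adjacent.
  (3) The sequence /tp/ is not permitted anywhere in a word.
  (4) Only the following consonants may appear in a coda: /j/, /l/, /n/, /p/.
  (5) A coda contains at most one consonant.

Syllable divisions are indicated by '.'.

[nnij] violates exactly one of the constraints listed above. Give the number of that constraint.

2

[nnij]: adjacent identical consonants /nn/.
This is a violation of constraint 2: "No two identical consonants may be adjacent."
The remaining constraints (1, 3, 4, 5) are satisfied.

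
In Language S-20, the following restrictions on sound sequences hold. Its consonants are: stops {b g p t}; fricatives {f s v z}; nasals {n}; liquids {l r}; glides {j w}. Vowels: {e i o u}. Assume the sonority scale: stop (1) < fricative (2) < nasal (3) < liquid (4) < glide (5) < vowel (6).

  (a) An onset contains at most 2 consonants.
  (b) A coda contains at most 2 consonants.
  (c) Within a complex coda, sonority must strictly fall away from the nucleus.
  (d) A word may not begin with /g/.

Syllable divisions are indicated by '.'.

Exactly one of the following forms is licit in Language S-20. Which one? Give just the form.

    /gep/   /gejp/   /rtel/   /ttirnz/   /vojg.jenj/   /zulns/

/rtel/

/gep/ — violates constraint (d): word begins with /g/ → illicit
/gejp/ — violates constraint (d): word begins with /g/ → illicit
/rtel/ — σ1 onset /rt/ (2C), coda /l/ ok → licit
/ttirnz/ — violates constraint (b): syllable 1 coda /rnz/ has 3 consonants (> 2) → illicit
/vojg.jenj/ — violates constraint (c): syllable 2 coda /nj/: /n/ (nasal, 3) → /j/ (glide, 5) does not fall → illicit
/zulns/ — violates constraint (b): syllable 1 coda /lns/ has 3 consonants (> 2) → illicit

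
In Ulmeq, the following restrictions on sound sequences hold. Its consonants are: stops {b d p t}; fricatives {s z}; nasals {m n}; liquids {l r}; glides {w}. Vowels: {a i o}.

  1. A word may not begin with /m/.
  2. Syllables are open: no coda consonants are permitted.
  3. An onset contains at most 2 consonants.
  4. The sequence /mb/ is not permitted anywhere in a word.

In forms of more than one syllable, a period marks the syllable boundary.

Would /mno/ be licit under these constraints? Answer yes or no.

no

/mno/ — violates constraint 1: word begins with /m/ → illicit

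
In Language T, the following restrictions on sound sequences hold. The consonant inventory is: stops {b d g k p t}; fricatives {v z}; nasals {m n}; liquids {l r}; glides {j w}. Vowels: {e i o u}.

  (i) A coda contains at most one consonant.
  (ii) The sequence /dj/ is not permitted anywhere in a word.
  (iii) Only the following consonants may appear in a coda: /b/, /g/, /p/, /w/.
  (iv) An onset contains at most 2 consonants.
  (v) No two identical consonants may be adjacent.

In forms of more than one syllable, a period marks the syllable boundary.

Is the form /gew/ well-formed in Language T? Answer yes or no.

/gew/ — σ1 onset /g/, coda /w/ ok → well-formed

yes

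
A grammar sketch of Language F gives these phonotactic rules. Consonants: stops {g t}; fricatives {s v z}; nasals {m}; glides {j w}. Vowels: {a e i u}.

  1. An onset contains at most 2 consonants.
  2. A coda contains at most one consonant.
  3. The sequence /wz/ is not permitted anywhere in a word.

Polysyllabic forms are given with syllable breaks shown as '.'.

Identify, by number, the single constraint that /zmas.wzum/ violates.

3

/zmas.wzum/: contains banned sequence /wz/.
This is a violation of constraint 3: "The sequence /wz/ is not permitted anywhere in a word."
The remaining constraints (1, 2) are satisfied.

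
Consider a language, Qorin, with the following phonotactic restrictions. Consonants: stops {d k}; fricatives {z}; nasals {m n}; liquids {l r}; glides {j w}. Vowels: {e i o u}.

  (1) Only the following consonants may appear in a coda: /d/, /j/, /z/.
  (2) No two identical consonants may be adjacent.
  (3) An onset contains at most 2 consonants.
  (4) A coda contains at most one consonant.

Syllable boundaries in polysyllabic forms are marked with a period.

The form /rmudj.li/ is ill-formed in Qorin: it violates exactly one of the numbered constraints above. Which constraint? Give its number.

/rmudj.li/: syllable 1 coda /dj/ has 2 consonants (> 1).
This is a violation of constraint 4: "A coda contains at most one consonant."
The remaining constraints (1, 2, 3) are satisfied.

4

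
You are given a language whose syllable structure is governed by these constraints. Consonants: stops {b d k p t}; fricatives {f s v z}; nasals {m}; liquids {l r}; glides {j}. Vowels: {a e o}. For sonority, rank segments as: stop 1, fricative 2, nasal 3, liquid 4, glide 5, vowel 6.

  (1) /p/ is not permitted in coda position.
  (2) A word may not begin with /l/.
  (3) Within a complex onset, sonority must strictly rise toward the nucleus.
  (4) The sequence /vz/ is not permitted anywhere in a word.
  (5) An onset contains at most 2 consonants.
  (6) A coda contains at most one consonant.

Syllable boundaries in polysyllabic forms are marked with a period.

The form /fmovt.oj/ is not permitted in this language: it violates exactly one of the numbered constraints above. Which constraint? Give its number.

/fmovt.oj/: syllable 1 coda /vt/ has 2 consonants (> 1).
This is a violation of constraint 6: "A coda contains at most one consonant."
The remaining constraints (1, 2, 3, 4, 5) are satisfied.

6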